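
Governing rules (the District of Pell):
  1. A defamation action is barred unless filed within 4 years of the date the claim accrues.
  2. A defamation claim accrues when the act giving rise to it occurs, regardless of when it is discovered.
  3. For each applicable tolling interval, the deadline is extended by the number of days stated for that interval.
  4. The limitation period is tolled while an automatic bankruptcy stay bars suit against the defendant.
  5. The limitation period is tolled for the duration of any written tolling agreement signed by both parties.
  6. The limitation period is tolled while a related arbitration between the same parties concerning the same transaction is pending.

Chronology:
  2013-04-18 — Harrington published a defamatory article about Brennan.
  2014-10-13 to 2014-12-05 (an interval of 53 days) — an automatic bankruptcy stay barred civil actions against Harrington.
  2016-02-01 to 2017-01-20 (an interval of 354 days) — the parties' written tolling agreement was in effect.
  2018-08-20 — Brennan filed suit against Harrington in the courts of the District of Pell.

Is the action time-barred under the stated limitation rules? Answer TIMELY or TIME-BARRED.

TIME-BARRED

The claim accrued on 2013-04-18, the date of the act.
Adding the 4 years base period to 2013-04-18 gives a deadline of 2017-04-18, before any tolling.
The automatic bankruptcy stay from 2014-10-13 to 2014-12-05 tolled the period for 53 days, extending the deadline to 2017-06-10.
The written tolling agreement from 2016-02-01 to 2017-01-20 tolled the period for 354 days, extending the deadline to 2018-05-30.
The 2018-08-20 filing falls after the 2018-05-30 deadline; the claim is time-barred.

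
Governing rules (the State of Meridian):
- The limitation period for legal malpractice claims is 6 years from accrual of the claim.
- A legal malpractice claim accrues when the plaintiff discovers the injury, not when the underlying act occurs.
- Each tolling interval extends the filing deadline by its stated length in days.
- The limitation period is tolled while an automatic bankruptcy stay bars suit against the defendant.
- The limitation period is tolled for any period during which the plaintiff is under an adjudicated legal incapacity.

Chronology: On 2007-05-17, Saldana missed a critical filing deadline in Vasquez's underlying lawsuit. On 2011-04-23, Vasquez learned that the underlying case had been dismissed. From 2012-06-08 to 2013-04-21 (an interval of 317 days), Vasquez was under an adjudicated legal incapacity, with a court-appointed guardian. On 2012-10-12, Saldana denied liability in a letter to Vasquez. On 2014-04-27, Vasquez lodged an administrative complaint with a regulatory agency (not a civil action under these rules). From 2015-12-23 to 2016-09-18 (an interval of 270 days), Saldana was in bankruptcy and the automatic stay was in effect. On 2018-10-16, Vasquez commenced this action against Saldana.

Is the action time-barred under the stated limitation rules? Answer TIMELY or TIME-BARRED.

TIMELY

Under the discovery rule, the claim accrued on 2011-04-23, when Vasquez discovered the injury — not on the 2007-05-17 date of the underlying act.
The untolled deadline — 6 years after 2011-04-23 — is 2017-04-23.
Because the plaintiff's legal incapacity ran from 2012-06-08 to 2013-04-21, the deadline is extended by 317 days to 2018-03-06.
The automatic bankruptcy stay from 2015-12-23 to 2016-09-18 tolled the period for 270 days, extending the deadline to 2018-12-01.
The other events in the timeline have no effect on the limitation period under the stated rules.
Vasquez filed on 2018-10-16, before the 2018-12-01 deadline, so the action is timely.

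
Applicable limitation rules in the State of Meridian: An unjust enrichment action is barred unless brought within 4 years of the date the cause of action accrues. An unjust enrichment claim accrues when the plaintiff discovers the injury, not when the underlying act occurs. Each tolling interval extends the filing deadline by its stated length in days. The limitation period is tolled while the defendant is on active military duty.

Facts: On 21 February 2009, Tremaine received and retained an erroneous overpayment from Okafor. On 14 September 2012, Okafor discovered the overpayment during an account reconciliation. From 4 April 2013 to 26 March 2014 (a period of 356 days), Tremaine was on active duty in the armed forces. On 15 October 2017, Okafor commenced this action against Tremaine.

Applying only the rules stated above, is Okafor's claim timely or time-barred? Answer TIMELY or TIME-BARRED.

Under the discovery rule, the claim accrued on 14 September 2012, when Okafor discovered the injury — not on the 21 February 2009 date of the underlying act.
4 years from 14 September 2012 is 14 September 2016.
The defendant's active military service from 4 April 2013 to 26 March 2014 tolled the period for 356 days, extending the deadline to 5 September 2017.
Filing on 15 October 2017 missed the 5 September 2017 deadline — the action is time-barred.

TIME-BARRED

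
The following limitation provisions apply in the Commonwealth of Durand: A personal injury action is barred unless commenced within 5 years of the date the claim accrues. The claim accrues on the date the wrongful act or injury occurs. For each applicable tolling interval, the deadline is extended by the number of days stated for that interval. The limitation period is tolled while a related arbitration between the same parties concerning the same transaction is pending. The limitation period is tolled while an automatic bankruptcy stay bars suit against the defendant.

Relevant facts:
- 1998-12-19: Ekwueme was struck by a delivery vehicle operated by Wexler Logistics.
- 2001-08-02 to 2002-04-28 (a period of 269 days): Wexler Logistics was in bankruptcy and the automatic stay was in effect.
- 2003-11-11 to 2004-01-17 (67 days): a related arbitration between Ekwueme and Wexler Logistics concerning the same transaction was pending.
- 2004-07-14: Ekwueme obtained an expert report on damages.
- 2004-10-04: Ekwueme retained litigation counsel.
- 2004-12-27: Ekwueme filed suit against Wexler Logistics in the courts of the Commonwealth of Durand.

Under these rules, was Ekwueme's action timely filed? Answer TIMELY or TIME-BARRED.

TIME-BARRED

The claim accrued on 1998-12-19, when the wrongful act occurred.
The untolled deadline — 5 years after 1998-12-19 — is 2003-12-19.
The period was tolled for 269 days by the automatic bankruptcy stay (2001-08-02 to 2002-04-28), pushing the deadline to 2004-09-13.
The period was tolled for 67 days by the pending related arbitration (2003-11-11 to 2004-01-17), pushing the deadline to 2004-11-19.
The other events in the timeline have no effect on the limitation period under the stated rules.
Filing on 2004-12-27 missed the 2004-11-19 deadline — the action is time-barred.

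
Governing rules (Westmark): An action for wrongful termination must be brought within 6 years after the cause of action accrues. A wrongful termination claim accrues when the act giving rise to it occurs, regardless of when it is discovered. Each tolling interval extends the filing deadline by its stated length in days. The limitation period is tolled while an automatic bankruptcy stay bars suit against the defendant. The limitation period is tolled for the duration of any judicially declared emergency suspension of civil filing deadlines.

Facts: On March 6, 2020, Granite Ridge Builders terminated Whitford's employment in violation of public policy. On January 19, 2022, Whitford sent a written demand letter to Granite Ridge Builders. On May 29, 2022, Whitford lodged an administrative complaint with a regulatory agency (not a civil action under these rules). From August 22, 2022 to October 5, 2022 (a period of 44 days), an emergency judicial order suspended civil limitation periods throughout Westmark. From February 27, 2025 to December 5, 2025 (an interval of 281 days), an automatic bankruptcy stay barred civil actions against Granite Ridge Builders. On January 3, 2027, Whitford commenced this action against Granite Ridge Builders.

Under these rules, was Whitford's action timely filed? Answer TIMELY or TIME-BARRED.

TIMELY

The cause of action accrued on March 6, 2020, the date of the act.
6 years from March 6, 2020 is March 6, 2026.
The emergency suspension of filing deadlines from August 22, 2022 to October 5, 2022 tolled the period for 44 days, extending the deadline to April 19, 2026.
Because the automatic bankruptcy stay ran from February 27, 2025 to December 5, 2025, the deadline is extended by 281 days to January 25, 2027.
The other events in the timeline have no effect on the limitation period under the stated rules.
Whitford filed on January 3, 2027, before the January 25, 2027 deadline, so the action is timely.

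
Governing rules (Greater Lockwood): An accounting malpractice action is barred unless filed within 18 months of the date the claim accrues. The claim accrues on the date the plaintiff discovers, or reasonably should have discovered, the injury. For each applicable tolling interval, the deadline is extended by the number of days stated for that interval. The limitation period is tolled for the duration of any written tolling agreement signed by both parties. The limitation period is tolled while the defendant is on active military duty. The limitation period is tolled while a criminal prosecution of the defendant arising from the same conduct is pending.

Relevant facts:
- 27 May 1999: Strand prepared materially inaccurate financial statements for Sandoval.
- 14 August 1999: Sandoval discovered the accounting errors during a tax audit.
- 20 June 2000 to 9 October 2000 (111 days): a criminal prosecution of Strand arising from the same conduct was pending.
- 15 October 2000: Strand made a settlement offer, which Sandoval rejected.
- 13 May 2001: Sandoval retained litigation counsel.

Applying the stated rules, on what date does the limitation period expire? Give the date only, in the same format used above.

The claim did not accrue until Sandoval discovered the injury on 14 August 1999; the 27 May 1999 act date does not start the clock under the stated rule.
Adding the 18 months base period to 14 August 1999 gives a deadline of 14 February 2001, before any tolling.
Because the pending criminal prosecution ran from 20 June 2000 to 9 October 2000, the deadline is extended by 111 days to 5 June 2001.
None of the other events listed affects the running of the period under the stated rules.

5 June 2001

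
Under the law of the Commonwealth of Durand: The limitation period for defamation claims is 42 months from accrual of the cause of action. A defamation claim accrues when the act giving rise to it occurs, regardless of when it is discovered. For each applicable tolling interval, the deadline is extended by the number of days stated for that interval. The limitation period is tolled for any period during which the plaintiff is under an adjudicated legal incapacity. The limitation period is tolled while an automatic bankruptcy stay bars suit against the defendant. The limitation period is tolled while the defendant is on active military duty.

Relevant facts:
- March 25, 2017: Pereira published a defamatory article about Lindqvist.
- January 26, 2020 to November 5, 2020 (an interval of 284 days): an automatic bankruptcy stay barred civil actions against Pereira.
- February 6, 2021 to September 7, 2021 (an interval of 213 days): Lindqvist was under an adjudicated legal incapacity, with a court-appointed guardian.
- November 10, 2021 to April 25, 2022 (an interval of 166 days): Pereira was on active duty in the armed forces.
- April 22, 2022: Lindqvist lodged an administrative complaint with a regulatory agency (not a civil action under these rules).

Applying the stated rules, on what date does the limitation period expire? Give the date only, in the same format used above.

The cause of action accrued on March 25, 2017, the date of the act.
42 months from March 25, 2017 is September 25, 2020.
The automatic bankruptcy stay from January 26, 2020 to November 5, 2020 tolled the period for 284 days, extending the deadline to July 6, 2021.
The period was tolled for 213 days by the plaintiff's legal incapacity (February 6, 2021 to September 7, 2021), pushing the deadline to February 4, 2022.
The defendant's active military service from November 10, 2021 to April 25, 2022 tolled the period for 166 days, extending the deadline to July 20, 2022.
None of the other events listed affects the running of the period under the stated rules.

July 20, 2022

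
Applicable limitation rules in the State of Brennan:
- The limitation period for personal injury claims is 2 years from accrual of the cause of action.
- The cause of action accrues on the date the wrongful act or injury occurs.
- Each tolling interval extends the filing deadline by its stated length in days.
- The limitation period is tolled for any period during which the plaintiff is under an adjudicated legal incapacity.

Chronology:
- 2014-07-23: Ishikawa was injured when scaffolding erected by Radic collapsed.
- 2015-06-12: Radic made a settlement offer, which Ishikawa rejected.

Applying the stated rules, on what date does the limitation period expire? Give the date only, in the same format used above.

The claim accrued on 2014-07-23, when the wrongful act occurred.
2 years from 2014-07-23 is 2016-07-23.
None of the other events listed affects the running of the period under the stated rules.

2016-07-23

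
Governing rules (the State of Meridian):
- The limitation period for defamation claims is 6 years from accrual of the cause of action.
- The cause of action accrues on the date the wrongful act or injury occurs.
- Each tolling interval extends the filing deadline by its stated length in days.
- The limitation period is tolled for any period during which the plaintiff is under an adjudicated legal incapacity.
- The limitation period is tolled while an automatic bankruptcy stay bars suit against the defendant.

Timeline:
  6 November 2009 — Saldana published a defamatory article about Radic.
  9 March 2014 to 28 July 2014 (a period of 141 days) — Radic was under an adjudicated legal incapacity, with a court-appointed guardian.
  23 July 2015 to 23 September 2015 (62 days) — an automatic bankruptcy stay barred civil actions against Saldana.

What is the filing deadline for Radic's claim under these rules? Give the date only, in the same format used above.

27 May 2016

The claim accrued on 6 November 2009, when the wrongful act occurred.
6 years from 6 November 2009 is 6 November 2015.
The plaintiff's legal incapacity from 9 March 2014 to 28 July 2014 tolled the period for 141 days, extending the deadline to 26 March 2016.
The automatic bankruptcy stay from 23 July 2015 to 23 September 2015 tolled the period for 62 days, extending the deadline to 27 May 2016.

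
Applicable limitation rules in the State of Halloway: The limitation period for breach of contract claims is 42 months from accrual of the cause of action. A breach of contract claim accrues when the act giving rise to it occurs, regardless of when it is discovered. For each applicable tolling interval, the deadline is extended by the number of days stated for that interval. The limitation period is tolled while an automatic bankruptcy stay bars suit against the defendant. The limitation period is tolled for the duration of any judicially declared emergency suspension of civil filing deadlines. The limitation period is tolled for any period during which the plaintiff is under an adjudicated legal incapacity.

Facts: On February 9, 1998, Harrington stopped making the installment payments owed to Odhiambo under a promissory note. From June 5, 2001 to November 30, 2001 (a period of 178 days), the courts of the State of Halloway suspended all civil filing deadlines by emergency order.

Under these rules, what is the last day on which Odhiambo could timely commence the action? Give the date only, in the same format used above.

February 3, 2002

The claim accrued on February 9, 1998, when the wrongful act occurred.
42 months from February 9, 1998 is August 9, 2001.
The period was tolled for 178 days by the emergency suspension of filing deadlines (June 5, 2001 to November 30, 2001), pushing the deadline to February 3, 2002.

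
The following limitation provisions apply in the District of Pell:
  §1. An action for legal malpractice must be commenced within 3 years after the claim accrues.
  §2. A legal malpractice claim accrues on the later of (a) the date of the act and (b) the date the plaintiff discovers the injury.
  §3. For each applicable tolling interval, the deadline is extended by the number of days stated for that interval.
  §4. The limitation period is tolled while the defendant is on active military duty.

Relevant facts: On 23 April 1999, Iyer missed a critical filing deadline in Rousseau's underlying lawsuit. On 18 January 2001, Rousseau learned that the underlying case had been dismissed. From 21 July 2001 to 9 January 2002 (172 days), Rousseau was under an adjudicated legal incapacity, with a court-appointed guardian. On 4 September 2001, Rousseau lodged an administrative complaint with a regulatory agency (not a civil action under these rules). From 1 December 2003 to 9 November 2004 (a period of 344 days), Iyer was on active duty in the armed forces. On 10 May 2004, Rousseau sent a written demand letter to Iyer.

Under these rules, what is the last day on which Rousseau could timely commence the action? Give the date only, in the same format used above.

27 December 2004

Because discovery on 18 January 2001 post-dates the 23 April 1999 act, accrual under the later-of rule falls on 18 January 2001.
The untolled deadline — 3 years after 18 January 2001 — is 18 January 2004.
Because the defendant's active military service ran from 1 December 2003 to 9 November 2004, the deadline is extended by 344 days to 27 December 2004.
Although the plaintiff's incapacity ran from 21 July 2001 to 9 January 2002, the stated rules do not make that a tolling event, so it is disregarded.
Nothing else in the chronology tolls or restarts the period.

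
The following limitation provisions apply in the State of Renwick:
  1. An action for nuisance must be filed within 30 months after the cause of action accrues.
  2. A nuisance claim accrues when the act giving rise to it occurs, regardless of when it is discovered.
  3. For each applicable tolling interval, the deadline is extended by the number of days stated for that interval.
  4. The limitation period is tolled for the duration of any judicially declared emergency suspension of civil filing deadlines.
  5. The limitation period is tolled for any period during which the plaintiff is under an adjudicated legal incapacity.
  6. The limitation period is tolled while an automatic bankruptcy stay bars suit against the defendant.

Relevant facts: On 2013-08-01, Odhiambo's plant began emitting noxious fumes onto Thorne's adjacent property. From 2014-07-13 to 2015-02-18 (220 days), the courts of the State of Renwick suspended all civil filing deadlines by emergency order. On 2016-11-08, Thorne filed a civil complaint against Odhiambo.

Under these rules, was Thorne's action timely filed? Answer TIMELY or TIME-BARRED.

The limitation period began to run on 2013-08-01.
Adding the 30 months base period to 2013-08-01 gives a deadline of 2016-02-01, before any tolling.
Because the emergency suspension of filing deadlines ran from 2014-07-13 to 2015-02-18, the deadline is extended by 220 days to 2016-09-08.
The 2016-11-08 filing falls after the 2016-09-08 deadline; the claim is time-barred.

TIME-BARRED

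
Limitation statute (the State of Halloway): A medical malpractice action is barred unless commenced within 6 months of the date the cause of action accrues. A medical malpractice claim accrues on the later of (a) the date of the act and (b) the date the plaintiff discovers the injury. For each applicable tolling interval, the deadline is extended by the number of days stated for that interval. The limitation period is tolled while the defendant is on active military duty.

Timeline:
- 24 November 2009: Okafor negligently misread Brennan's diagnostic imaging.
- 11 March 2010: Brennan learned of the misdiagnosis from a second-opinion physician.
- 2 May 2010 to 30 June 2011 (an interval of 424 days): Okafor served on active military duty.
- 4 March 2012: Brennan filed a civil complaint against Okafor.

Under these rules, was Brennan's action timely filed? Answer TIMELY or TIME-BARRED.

TIME-BARRED

The claim accrued on 11 March 2010 — the later of the 24 November 2009 act and the 11 March 2010 discovery.
6 months from 11 March 2010 is 11 September 2010.
The period was tolled for 424 days by the defendant's active military service (2 May 2010 to 30 June 2011), pushing the deadline to 9 November 2011.
Filing on 4 March 2012 missed the 9 November 2011 deadline — the action is time-barred.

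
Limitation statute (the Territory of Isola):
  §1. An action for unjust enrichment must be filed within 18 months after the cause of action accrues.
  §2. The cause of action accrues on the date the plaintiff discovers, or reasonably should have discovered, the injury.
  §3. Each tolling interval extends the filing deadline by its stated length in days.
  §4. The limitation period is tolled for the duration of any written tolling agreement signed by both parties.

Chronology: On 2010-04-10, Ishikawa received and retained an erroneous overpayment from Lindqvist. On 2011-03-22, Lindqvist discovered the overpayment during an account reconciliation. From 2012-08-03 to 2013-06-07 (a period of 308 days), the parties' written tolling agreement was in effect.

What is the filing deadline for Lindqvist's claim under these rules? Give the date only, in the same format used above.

Under the discovery rule, the claim accrued on 2011-03-22, when Lindqvist discovered the injury — not on the 2010-04-10 date of the underlying act.
18 months from 2011-03-22 is 2012-09-22.
Because the written tolling agreement ran from 2012-08-03 to 2013-06-07, the deadline is extended by 308 days to 2013-07-27.

2013-07-27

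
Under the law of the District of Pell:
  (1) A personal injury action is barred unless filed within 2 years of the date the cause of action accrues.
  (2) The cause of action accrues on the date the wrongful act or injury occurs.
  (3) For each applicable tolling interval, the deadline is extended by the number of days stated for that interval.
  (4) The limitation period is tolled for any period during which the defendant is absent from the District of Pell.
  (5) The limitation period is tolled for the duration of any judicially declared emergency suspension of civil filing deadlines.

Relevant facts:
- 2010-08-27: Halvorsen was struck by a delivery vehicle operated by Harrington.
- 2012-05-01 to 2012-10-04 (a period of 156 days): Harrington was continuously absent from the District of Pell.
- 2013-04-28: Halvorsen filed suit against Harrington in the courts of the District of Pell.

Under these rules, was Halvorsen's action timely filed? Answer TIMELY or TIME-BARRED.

The limitation period began to run on 2010-08-27.
The untolled deadline — 2 years after 2010-08-27 — is 2012-08-27.
Because the defendant's absence from the jurisdiction ran from 2012-05-01 to 2012-10-04, the deadline is extended by 156 days to 2013-01-30.
Filing on 2013-04-28 missed the 2013-01-30 deadline — the action is time-barred.

TIME-BARRED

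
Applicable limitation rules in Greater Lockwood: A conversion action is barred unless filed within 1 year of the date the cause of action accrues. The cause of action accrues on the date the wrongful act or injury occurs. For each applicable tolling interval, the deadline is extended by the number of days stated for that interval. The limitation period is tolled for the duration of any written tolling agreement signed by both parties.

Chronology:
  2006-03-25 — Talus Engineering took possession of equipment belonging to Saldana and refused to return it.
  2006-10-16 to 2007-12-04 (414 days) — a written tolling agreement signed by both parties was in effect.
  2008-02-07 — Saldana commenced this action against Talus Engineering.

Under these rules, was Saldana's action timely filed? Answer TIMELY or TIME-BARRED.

TIMELY

The claim accrued on 2006-03-25, when the wrongful act occurred.
1 year from 2006-03-25 is 2007-03-25.
Because the written tolling agreement ran from 2006-10-16 to 2007-12-04, the deadline is extended by 414 days to 2008-05-12.
Saldana filed on 2008-02-07, before the 2008-05-12 deadline, so the action is timely.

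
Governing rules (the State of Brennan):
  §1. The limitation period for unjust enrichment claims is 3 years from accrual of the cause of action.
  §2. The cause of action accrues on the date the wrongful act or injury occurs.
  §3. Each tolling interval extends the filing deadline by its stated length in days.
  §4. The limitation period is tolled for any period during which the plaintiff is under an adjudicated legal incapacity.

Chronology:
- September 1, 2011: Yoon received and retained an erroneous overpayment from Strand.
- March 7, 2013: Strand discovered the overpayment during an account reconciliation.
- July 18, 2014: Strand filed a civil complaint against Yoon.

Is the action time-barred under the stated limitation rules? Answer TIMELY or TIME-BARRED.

The claim accrued on September 1, 2011, when the wrongful act occurred; under the stated occurrence rule the March 7, 2013 discovery does not delay accrual.
3 years from September 1, 2011 is September 1, 2014.
Filing on July 18, 2014 beat the September 1, 2014 deadline — the action is timely.

TIMELY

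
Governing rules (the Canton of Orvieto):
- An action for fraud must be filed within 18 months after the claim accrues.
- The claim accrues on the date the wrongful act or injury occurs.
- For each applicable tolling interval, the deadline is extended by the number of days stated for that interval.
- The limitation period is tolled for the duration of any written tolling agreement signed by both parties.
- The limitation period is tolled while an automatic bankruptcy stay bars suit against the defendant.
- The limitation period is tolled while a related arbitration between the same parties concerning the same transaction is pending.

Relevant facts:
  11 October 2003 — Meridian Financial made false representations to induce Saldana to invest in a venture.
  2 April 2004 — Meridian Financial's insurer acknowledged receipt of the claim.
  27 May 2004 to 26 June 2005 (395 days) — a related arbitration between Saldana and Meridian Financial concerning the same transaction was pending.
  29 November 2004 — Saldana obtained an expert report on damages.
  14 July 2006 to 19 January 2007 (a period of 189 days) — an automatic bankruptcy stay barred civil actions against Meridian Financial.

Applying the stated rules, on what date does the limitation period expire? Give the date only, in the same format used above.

The limitation period began to run on 11 October 2003.
18 months from 11 October 2003 is 11 April 2005.
Because the pending related arbitration ran from 27 May 2004 to 26 June 2005, the deadline is extended by 395 days to 11 May 2006.
By the time the automatic bankruptcy stay began on 14 July 2006, the limitation period had already expired on 11 May 2006; that interval cannot revive it.
Nothing else in the chronology tolls or restarts the period.

11 May 2006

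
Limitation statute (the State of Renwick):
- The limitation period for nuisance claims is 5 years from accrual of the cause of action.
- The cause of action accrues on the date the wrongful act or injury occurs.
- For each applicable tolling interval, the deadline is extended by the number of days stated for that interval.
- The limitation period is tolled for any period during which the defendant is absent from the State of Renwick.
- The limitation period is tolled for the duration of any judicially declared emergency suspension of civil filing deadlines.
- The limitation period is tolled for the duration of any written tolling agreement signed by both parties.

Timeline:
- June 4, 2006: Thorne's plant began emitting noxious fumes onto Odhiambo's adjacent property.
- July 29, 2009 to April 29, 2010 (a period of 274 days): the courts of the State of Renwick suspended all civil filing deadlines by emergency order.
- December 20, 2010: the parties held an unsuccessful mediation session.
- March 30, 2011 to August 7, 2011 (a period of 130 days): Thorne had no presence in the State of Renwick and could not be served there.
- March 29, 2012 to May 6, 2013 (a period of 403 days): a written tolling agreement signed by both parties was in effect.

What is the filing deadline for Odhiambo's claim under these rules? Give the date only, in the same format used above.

August 19, 2013

The limitation period began to run on June 4, 2006.
Adding the 5 years base period to June 4, 2006 gives a deadline of June 4, 2011, before any tolling.
The emergency suspension of filing deadlines from July 29, 2009 to April 29, 2010 tolled the period for 274 days, extending the deadline to March 4, 2012.
The period was tolled for 130 days by the defendant's absence from the jurisdiction (March 30, 2011 to August 7, 2011), pushing the deadline to July 12, 2012.
The period was tolled for 403 days by the written tolling agreement (March 29, 2012 to May 6, 2013), pushing the deadline to August 19, 2013.
None of the other events listed affects the running of the period under the stated rules.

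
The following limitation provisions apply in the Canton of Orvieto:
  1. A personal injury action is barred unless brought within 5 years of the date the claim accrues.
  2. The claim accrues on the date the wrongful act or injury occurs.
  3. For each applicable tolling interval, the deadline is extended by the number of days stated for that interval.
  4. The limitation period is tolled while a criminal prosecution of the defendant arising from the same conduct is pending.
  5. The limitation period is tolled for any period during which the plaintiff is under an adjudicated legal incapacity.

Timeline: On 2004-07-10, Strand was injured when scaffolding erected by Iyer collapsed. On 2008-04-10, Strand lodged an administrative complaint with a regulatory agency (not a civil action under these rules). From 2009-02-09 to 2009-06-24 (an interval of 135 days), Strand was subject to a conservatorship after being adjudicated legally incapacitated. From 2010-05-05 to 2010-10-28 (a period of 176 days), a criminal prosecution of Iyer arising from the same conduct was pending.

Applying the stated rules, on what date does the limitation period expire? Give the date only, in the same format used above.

The limitation period began to run on 2004-07-10.
Adding the 5 years base period to 2004-07-10 gives a deadline of 2009-07-10, before any tolling.
The period was tolled for 135 days by the plaintiff's legal incapacity (2009-02-09 to 2009-06-24), pushing the deadline to 2009-11-22.
By the time the pending criminal prosecution began on 2010-05-05, the limitation period had already expired on 2009-11-22; that interval cannot revive it.
The other events in the timeline have no effect on the limitation period under the stated rules.

2009-11-22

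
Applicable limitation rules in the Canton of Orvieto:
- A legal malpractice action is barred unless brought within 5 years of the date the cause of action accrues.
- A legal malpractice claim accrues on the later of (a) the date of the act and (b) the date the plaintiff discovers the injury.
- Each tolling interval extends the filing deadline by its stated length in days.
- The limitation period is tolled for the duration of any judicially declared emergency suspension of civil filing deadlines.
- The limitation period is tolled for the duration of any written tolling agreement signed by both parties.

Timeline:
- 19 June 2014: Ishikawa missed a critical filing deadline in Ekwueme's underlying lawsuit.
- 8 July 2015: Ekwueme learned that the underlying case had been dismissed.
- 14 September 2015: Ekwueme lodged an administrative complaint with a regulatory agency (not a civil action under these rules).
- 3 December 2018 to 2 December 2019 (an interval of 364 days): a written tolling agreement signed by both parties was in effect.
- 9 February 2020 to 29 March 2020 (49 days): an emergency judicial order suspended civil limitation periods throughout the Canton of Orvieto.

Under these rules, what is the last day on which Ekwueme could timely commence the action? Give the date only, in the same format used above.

Taking the later of the act (19 June 2014) and discovery (8 July 2015), the claim accrued on 8 July 2015.
5 years from 8 July 2015 is 8 July 2020.
The written tolling agreement from 3 December 2018 to 2 December 2019 tolled the period for 364 days, extending the deadline to 7 July 2021.
The emergency suspension of filing deadlines from 9 February 2020 to 29 March 2020 tolled the period for 49 days, extending the deadline to 25 August 2021.
None of the other events listed affects the running of the period under the stated rules.

25 August 2021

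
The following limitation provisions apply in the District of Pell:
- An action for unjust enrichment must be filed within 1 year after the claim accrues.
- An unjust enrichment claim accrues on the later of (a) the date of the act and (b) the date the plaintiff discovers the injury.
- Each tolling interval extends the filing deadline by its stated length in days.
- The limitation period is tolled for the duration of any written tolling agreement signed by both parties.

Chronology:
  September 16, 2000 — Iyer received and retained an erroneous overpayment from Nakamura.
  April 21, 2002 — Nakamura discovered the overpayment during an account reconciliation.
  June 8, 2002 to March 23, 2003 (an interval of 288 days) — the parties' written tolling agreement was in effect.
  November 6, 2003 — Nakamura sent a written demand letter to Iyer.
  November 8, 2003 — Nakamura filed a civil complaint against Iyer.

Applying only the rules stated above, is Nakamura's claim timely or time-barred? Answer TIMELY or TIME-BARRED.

TIMELY

Taking the later of the act (September 16, 2000) and discovery (April 21, 2002), the claim accrued on April 21, 2002.
Adding the 1 year base period to April 21, 2002 gives a deadline of April 21, 2003, before any tolling.
Because the written tolling agreement ran from June 8, 2002 to March 23, 2003, the deadline is extended by 288 days to February 3, 2004.
None of the other events listed affects the running of the period under the stated rules.
Nakamura filed on November 8, 2003, before the February 3, 2004 deadline, so the action is timely.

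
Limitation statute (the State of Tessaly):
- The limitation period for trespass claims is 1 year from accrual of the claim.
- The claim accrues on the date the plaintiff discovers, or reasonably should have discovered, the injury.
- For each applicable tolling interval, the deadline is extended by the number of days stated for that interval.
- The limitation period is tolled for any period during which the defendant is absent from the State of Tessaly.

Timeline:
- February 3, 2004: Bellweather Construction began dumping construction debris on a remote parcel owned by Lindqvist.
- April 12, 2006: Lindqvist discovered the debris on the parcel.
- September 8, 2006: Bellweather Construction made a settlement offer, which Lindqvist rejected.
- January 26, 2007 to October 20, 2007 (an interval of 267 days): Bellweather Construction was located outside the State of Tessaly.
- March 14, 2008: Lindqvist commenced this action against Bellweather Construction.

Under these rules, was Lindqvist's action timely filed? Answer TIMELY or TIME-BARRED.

TIME-BARRED

The claim did not accrue until Lindqvist discovered the injury on April 12, 2006; the February 3, 2004 act date does not start the clock under the stated rule.
The untolled deadline — 1 year after April 12, 2006 — is April 12, 2007.
The defendant's absence from the jurisdiction from January 26, 2007 to October 20, 2007 tolled the period for 267 days, extending the deadline to January 4, 2008.
The other events in the timeline have no effect on the limitation period under the stated rules.
Lindqvist filed on March 14, 2008, after the January 4, 2008 deadline, so the action is time-barred.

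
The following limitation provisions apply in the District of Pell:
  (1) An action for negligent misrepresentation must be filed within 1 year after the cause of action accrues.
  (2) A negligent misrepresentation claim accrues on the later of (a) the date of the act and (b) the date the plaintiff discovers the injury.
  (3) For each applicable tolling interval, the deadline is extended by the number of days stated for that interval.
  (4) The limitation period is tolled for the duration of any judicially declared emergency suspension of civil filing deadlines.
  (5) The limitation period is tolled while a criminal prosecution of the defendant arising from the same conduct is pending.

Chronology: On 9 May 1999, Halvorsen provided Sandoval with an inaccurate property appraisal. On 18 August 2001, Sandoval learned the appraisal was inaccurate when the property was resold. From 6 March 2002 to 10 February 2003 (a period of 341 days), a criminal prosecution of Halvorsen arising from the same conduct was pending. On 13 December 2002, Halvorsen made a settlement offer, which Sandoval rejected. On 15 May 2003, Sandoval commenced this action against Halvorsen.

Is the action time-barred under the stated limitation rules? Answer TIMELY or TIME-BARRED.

Taking the later of the act (9 May 1999) and discovery (18 August 2001), the claim accrued on 18 August 2001.
Adding the 1 year base period to 18 August 2001 gives a deadline of 18 August 2002, before any tolling.
Because the pending criminal prosecution ran from 6 March 2002 to 10 February 2003, the deadline is extended by 341 days to 25 July 2003.
The other events in the timeline have no effect on the limitation period under the stated rules.
The 15 May 2003 filing precedes the 25 July 2003 deadline; the claim is timely.

TIMELY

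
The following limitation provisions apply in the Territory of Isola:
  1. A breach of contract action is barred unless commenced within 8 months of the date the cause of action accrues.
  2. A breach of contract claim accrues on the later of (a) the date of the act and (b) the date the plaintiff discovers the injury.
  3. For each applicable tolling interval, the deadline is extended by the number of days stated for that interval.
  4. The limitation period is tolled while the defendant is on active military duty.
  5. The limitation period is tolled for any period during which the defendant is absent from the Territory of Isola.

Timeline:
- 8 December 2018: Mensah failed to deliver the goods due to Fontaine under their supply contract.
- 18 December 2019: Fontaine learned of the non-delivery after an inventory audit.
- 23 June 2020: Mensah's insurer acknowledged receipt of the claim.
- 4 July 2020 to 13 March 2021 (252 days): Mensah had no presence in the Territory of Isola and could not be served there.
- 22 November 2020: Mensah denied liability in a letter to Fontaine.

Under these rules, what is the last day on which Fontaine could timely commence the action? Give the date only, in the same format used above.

27 April 2021

Because discovery on 18 December 2019 post-dates the 8 December 2018 act, accrual under the later-of rule falls on 18 December 2019.
The untolled deadline — 8 months after 18 December 2019 — is 18 August 2020.
The defendant's absence from the jurisdiction from 4 July 2020 to 13 March 2021 tolled the period for 252 days, extending the deadline to 27 April 2021.
None of the other events listed affects the running of the period under the stated rules.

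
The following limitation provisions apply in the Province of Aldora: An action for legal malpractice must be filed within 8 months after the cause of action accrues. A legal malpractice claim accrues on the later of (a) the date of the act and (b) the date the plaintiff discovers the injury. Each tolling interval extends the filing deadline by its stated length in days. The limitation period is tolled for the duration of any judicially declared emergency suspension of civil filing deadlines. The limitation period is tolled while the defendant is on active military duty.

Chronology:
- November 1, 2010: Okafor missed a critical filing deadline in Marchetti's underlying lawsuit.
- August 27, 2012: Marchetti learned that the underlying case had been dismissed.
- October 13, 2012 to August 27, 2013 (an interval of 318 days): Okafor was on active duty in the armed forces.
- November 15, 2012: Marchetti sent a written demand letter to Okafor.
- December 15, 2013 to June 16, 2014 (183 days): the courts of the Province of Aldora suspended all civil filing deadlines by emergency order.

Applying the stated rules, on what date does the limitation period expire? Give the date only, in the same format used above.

The claim accrued on August 27, 2012 — the later of the November 1, 2010 act and the August 27, 2012 discovery.
The untolled deadline — 8 months after August 27, 2012 — is April 27, 2013.
The defendant's active military service from October 13, 2012 to August 27, 2013 tolled the period for 318 days, extending the deadline to March 11, 2014.
Because the emergency suspension of filing deadlines ran from December 15, 2013 to June 16, 2014, the deadline is extended by 183 days to September 10, 2014.
Nothing else in the chronology tolls or restarts the period.

September 10, 2014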